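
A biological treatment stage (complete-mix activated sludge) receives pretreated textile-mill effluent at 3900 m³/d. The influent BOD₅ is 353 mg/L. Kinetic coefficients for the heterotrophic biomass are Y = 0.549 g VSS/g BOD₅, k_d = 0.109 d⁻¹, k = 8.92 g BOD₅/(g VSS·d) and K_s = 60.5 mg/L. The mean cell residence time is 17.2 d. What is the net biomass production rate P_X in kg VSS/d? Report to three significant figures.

P_X ≈ 261 kg VSS/d

Effluent substrate depends only on kinetics and SRT: S = K_s(1 + k_d θ_c) / [θ_c(Yk − k_d) − 1] = 60.5 × (1 + 0.109 × 17.2) / [17.2 × (0.549 × 8.92 − 0.109) − 1] = 173.9 / 81.35 = 2.138 mg/L.
Observed yield with endogenous decay: Y_obs = Y / (1 + k_d·θ_c) = 0.549 / (1 + 0.109 × 17.2) = 0.549 / 2.875 = 0.1910 g VSS/g BOD₅.
Mass of BOD₅ removed per day: Q(S₀ − S) = 3900 × 350.9 g/m³ = 1368 kg/d.
P_X = Y_obs · Q(S₀ − S) = 0.1910 × 1368 = 261.3 kg VSS/d.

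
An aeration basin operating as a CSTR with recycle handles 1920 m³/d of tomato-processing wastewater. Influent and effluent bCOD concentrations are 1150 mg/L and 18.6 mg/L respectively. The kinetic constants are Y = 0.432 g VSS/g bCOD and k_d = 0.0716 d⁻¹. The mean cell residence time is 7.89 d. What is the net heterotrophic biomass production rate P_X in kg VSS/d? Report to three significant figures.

P_X ≈ 600 kg VSS/d

Y_obs = Y / (1 + k_d θ_c) = 0.432 / (1 + 0.0716 × 7.89) = 0.432 / 1.565 = 0.2761.
ΔS = 1150 − 18.6 = 1131 mg/L, so the substrate removal rate is 1920 × 1131/1000 = 2172 kg bCOD/d.
Biomass produced: P_X = Y_obs·Q·ΔS = 0.2761 × 2172 ≈ 599.7 kg VSS/d.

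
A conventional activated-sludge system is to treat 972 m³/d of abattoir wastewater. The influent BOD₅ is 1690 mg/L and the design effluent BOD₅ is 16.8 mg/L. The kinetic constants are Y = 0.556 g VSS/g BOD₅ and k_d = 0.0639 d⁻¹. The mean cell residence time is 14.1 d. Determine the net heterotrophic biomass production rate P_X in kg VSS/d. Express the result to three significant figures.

P_X ≈ 476 kg VSS/d

Y_obs = Y / (1 + k_d θ_c) = 0.556 / (1 + 0.0639 × 14.1) = 0.556 / 1.901 = 0.2925.
Substrate removed = Q·(S₀ − S) = 972 m³/d × (1690 − 16.8) g/m³ = 1.63×10^6 g/d = 1626 kg/d.
P_X = Y_obs · Q(S₀ − S) = 0.2925 × 1626 = 475.7 kg VSS/d.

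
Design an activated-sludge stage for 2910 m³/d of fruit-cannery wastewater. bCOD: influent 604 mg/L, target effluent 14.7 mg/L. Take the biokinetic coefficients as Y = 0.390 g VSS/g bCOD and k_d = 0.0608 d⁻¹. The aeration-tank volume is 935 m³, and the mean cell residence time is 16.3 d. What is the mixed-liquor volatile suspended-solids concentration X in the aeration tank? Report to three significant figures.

X ≈ 5860 mg/L

Solving the biomass balance for X: X = Y Q (S₀−S) θ_c / [V (1+k_d θ_c)] = 0.390 × 2910 × (604 − 14.7) × 16.3 / [935 × (1 + 0.0608 × 16.3)] = 5856 mg/L.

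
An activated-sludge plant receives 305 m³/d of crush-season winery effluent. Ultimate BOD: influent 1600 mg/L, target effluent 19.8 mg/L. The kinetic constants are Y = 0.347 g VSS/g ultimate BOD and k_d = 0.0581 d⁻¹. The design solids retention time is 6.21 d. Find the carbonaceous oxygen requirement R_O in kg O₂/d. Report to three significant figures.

Correct the yield for decay: Y_obs = Y/(1 + k_d θ_c) = 0.347 / (1 + 0.0581 × 6.21) = 0.347 / 1.361 = 0.2550.
ΔS = 1600 − 19.8 = 1580 mg/L, so the substrate removal rate is 305 × 1580/1000 = 482.0 kg ultimate BOD/d.
Net sludge production P_X = 0.2550 × 482.0 = 122.9 kg VSS/d.
Carbonaceous O₂ demand = substrate oxidised − cell-mass equivalent = 482.0 − 1.42 × 122.9 = 307.4 kg O₂/d.

R_O ≈ 307 kg O₂/d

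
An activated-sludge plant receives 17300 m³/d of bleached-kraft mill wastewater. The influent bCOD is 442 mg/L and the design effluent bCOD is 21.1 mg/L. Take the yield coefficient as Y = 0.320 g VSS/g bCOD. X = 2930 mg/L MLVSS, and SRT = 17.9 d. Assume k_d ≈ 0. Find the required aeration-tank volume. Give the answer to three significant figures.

Biomass mass balance (decay neglected): V·X = Y·Q·(S₀ − S)·θ_c, so V = 0.320 × 17300 × (442 − 21.1) × 17.9 / 2930 = 14235 m³.

V ≈ 14200 m³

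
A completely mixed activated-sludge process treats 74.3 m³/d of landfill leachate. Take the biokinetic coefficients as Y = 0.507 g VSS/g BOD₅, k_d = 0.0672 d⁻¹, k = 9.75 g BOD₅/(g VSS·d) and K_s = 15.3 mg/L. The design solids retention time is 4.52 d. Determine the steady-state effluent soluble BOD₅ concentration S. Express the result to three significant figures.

From the Monod/SRT balance for a CMAS, S = K_s·(1+k_d θ_c)/[θ_c·(Y k − k_d) − 1] = 15.3 × (1 + 0.0672 × 4.52) / [4.52 × (0.507 × 9.75 − 0.0672) − 1] = 19.95 / 21.04 = 0.9481 mg/L.

S ≈ 0.948 mg/L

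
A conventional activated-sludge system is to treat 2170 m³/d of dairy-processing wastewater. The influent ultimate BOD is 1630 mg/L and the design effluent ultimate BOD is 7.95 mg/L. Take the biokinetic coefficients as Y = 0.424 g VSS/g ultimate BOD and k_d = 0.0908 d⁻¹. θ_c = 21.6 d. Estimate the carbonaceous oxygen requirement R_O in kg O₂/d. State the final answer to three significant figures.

Observed yield with endogenous decay: Y_obs = Y / (1 + k_d·θ_c) = 0.424 / (1 + 0.0908 × 21.6) = 0.424 / 2.961 = 0.1432 g VSS/g ultimate BOD.
ΔS = 1630 − 7.95 = 1622 mg/L, so the substrate removal rate is 2170 × 1622/1000 = 3520 kg ultimate BOD/d.
Net sludge production P_X = 0.1432 × 3520 = 504.0 kg VSS/d.
R_O = Q·ΔS − 1.42 P_X = 3520 − 715.6 = 2804 kg O₂/d.

R_O ≈ 2800 kg O₂/d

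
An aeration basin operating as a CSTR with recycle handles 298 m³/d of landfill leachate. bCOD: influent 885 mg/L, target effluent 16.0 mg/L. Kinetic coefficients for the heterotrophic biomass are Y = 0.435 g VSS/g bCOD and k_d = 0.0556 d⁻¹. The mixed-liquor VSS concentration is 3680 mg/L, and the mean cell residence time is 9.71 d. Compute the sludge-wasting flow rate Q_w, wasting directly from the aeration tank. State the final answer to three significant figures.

From the SRT design equation V = Y Q (S₀−S) θ_c / [X (1 + k_d θ_c)] = 0.435 × 298 × (885 − 16.0) × 9.71 / [3680 × (1 + 0.0556 × 9.71)] = 1.09×10^6 / 5667 = 193.0 m³.
With mixed-liquor wasting, θ_c = V/Q_w, so Q_w = V/θ_c = 193.0/9.71 = 19.88 m³/d.

Q_w ≈ 19.9 m³/d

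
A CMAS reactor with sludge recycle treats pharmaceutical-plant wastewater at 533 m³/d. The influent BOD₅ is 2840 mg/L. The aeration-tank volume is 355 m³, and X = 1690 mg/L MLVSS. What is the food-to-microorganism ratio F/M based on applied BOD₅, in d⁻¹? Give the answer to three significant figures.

Food-to-microorganism ratio F/M = Q S₀ / (V X) = 533 × 2840 / (355.0 × 1690) = 2.523 d⁻¹.

F/M ≈ 2.52 d⁻¹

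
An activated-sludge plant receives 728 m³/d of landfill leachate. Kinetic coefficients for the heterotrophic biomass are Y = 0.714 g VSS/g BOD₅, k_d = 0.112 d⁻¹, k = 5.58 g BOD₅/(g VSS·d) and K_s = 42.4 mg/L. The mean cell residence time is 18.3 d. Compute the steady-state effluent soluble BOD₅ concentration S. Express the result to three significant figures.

S ≈ 1.85 mg/L

From the Monod/SRT balance for a CMAS, S = K_s·(1+k_d θ_c)/[θ_c·(Y k − k_d) − 1] = 42.4 × (1 + 0.112 × 18.3) / [18.3 × (0.714 × 5.58 − 0.112) − 1] = 129.3 / 69.86 = 1.851 mg/L.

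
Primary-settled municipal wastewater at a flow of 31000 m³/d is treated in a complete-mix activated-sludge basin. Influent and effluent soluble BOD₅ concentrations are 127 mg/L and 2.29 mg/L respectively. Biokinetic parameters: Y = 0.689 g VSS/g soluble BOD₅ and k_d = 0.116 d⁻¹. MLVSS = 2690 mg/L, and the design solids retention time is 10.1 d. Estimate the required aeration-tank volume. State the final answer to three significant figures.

V ≈ 4610 m³

From the SRT design equation V = Y Q (S₀−S) θ_c / [X (1 + k_d θ_c)] = 0.689 × 31000 × (127 − 2.29) × 10.1 / [2690 × (1 + 0.116 × 10.1)] = 2.69×10^7 / 5842 = 4605 m³.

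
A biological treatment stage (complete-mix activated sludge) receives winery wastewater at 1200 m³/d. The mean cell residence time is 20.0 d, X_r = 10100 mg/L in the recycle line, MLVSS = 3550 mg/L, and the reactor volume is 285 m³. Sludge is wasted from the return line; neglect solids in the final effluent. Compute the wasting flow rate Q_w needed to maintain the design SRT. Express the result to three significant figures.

Q_w ≈ 5.01 m³/d

Wasting from the return line (neglecting effluent solids): Q_w = V·X / (θ_c·X_r) = 285.0 × 3550 / (20.0 × 10100) = 5.009 m³/d.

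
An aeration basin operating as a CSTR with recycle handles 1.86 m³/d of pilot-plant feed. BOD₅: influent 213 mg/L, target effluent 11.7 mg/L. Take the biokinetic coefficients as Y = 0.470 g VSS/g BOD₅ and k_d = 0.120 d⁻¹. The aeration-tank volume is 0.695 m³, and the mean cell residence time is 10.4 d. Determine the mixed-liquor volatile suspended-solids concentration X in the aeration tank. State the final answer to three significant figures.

X = Y·Q·ΔS·θ_c / [V·(1 + k_d θ_c)] = 0.470 × 1.86 × (213 − 11.7) × 10.4 / [0.695 × (1 + 0.120 × 10.4)] = 1171 mg/L.

X ≈ 1170 mg/L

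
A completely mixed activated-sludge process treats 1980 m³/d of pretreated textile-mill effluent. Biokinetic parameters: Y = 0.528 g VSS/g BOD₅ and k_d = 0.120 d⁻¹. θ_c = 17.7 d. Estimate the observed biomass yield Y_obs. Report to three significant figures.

Y_obs ≈ 0.169 g VSS/g BOD₅

Y_obs = Y / (1 + k_d θ_c) = 0.528 / (1 + 0.120 × 17.7) = 0.528 / 3.124 = 0.1690.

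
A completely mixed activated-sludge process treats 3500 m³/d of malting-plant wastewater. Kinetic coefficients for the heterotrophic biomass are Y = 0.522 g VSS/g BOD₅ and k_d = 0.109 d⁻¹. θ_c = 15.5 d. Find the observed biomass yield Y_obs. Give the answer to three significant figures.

Correct the yield for decay: Y_obs = Y/(1 + k_d θ_c) = 0.522 / (1 + 0.109 × 15.5) = 0.522 / 2.689 = 0.1941.

Y_obs ≈ 0.194 g VSS/g BOD₅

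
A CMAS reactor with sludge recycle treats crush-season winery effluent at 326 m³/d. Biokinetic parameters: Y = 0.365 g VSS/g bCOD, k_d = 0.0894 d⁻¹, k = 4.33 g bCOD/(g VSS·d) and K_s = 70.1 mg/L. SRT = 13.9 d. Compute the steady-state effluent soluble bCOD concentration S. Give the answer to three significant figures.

S ≈ 7.97 mg/L

For a completely mixed reactor with recycle the Lawrence–McCarty relation gives S = K_s·(1 + k_d·θ_c) / [θ_c·(Y·k − k_d) − 1] = 70.1 × (1 + 0.0894 × 13.9) / [13.9 × (0.365 × 4.33 − 0.0894) − 1] = 157.2 / 19.73 = 7.970 mg/L.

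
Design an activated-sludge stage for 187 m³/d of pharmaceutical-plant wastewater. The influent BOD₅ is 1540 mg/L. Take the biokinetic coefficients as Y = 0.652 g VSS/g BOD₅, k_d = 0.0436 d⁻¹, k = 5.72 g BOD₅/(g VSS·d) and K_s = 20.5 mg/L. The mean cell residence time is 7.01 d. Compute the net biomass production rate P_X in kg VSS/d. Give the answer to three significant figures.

P_X ≈ 144 kg VSS/d

Effluent substrate depends only on kinetics and SRT: S = K_s(1 + k_d θ_c) / [θ_c(Yk − k_d) − 1] = 20.5 × (1 + 0.0436 × 7.01) / [7.01 × (0.652 × 5.72 − 0.0436) − 1] = 26.77 / 24.84 = 1.078 mg/L.
The observed yield is Y_obs = Y/(1 + k_d·θ_c) = 0.652 / (1 + 0.0436 × 7.01) = 0.652 / 1.306 = 0.4994 g VSS per g BOD₅ removed.
ΔS = 1540 − 1.08 = 1539 mg/L, so the substrate removal rate is 187 × 1539/1000 = 287.8 kg BOD₅/d.
Net biomass production P_X = Y_obs × Q·(S₀ − S) = 0.4994 × 287.8 = 143.7 kg VSS/d.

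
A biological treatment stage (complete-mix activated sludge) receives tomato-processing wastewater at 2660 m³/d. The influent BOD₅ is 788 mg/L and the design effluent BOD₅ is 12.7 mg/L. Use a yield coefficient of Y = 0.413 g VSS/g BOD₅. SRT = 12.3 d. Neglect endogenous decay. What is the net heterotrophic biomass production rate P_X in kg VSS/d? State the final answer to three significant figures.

P_X ≈ 852 kg VSS/d

No decay correction is needed, so Y_obs = Y = 0.413.
Q·(S₀ − S) = 2660 × (788 − 12.7) × 10⁻³ = 2062 kg/d removed.
Net biomass production P_X = Y_obs × Q·(S₀ − S) = 0.4130 × 2062 = 851.7 kg VSS/d.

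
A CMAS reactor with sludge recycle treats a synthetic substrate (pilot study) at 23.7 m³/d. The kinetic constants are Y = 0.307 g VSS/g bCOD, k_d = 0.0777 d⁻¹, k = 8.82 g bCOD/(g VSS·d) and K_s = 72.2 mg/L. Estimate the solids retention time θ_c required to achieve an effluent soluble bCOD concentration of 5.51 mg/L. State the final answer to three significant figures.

θ_c ≈ 8.75 d

From 1/θ_c = Y·k·S/(K_s + S) − k_d: Y·k·S/(K_s+S) = 0.307 × 8.82 × 5.51 / (72.2 + 5.51) = 0.1920 d⁻¹.
Then 1/θ_c = μ − k_d = 0.1920 − 0.0777 = 0.1143 d⁻¹, giving θ_c = 8.750 d.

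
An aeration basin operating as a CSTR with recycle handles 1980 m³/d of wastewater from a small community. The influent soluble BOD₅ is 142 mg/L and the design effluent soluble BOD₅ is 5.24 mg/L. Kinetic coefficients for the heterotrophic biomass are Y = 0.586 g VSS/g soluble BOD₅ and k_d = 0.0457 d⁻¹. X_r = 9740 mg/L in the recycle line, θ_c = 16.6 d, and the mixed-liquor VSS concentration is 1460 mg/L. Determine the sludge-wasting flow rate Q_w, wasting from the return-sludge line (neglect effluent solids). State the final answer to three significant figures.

Q_w ≈ 9.26 m³/d

From the SRT design equation V = Y Q (S₀−S) θ_c / [X (1 + k_d θ_c)] = 0.586 × 1980 × (142 − 5.24) × 16.6 / [1460 × (1 + 0.0457 × 16.6)] = 2.63×10^6 / 2568 = 1026 m³.
Q_w = (V·X)/(θ_c X_r) = 1026 × 1460 / (16.6 × 9740) = 9.264 m³/d.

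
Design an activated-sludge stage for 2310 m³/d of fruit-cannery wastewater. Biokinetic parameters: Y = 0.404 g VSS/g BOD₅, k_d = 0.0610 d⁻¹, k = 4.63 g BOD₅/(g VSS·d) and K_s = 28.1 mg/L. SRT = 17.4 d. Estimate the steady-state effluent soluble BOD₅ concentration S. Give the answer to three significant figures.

S ≈ 1.90 mg/L

For a completely mixed reactor with recycle the Lawrence–McCarty relation gives S = K_s·(1 + k_d·θ_c) / [θ_c·(Y·k − k_d) − 1] = 28.1 × (1 + 0.0610 × 17.4) / [17.4 × (0.404 × 4.63 − 0.0610) − 1] = 57.93 / 30.49 = 1.900 mg/L.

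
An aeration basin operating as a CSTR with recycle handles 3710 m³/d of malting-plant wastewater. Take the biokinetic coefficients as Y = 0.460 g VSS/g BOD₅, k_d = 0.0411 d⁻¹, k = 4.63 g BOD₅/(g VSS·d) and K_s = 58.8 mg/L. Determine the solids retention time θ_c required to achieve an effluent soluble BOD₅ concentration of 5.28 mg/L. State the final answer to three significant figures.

At the target effluent, Y k S/(K_s+S) = 0.460×4.63×5.28/64.08 = 0.1755 d⁻¹.
θ_c = 1/(μ − k_d) = 1/(0.1755 − 0.0411) = 1/0.1344 = 7.441 d.

θ_c ≈ 7.44 d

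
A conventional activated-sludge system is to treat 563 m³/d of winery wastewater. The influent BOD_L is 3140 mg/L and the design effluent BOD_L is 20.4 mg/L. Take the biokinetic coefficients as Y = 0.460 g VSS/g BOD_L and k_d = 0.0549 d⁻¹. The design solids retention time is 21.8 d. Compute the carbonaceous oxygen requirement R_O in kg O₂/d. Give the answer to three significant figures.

R_O ≈ 1230 kg O₂/d

Correct the yield for decay: Y_obs = Y/(1 + k_d θ_c) = 0.460 / (1 + 0.0549 × 21.8) = 0.460 / 2.197 = 0.2094.
Substrate removed = Q·(S₀ − S) = 563 m³/d × (3140 − 20.4) g/m³ = 1.76×10^6 g/d = 1756 kg/d.
P_X = Y_obs·Q·(S₀ − S) = 0.2094 × 1756 = 367.8 kg VSS/d.
R_O = Q·ΔS − 1.42 P_X = 1756 − 522.2 = 1234 kg O₂/d.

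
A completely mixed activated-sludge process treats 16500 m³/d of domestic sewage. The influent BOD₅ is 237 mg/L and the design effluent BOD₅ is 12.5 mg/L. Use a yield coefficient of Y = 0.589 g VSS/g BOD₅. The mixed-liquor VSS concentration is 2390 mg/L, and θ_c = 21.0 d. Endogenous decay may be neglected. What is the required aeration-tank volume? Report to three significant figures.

V ≈ 19200 m³

Biomass mass balance (decay neglected): V·X = Y·Q·(S₀ − S)·θ_c, so V = 0.589 × 16500 × (237 − 12.5) × 21.0 / 2390 = 19171 m³.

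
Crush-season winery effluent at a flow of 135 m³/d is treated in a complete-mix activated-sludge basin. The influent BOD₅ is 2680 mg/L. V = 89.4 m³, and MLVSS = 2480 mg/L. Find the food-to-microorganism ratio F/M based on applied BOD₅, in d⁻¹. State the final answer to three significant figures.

Food-to-microorganism ratio F/M = Q S₀ / (V X) = 135 × 2680 / (89.40 × 2480) = 1.632 d⁻¹.

F/M ≈ 1.63 d⁻¹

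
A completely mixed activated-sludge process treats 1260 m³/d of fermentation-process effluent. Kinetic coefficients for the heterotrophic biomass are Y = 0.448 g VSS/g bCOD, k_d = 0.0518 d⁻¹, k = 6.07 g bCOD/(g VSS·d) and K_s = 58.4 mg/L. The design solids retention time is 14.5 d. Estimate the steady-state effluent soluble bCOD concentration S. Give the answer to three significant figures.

S ≈ 2.71 mg/L

Effluent substrate depends only on kinetics and SRT: S = K_s(1 + k_d θ_c) / [θ_c(Yk − k_d) − 1] = 58.4 × (1 + 0.0518 × 14.5) / [14.5 × (0.448 × 6.07 − 0.0518) − 1] = 102.3 / 37.68 = 2.714 mg/L.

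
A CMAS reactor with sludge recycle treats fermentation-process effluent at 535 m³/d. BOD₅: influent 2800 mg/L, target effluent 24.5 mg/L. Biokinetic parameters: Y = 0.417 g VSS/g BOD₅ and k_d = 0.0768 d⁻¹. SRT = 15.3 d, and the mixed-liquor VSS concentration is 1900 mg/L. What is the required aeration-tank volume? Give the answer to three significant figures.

From the SRT design equation V = Y Q (S₀−S) θ_c / [X (1 + k_d θ_c)] = 0.417 × 535 × (2800 − 24.5) × 15.3 / [1900 × (1 + 0.0768 × 15.3)] = 9.47×10^6 / 4133 = 2292 m³.

V ≈ 2290 m³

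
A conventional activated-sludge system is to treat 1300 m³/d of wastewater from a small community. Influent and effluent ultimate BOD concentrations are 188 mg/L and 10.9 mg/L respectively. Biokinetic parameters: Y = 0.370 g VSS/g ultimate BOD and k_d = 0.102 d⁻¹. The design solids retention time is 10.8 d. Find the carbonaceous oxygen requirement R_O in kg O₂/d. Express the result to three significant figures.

R_O ≈ 173 kg O₂/d

Correct the yield for decay: Y_obs = Y/(1 + k_d θ_c) = 0.370 / (1 + 0.102 × 10.8) = 0.370 / 2.102 = 0.1761.
ΔS = 188 − 10.9 = 177.1 mg/L, so the substrate removal rate is 1300 × 177.1/1000 = 230.2 kg ultimate BOD/d.
Net sludge production P_X = 0.1761 × 230.2 = 40.53 kg VSS/d.
Carbonaceous O₂ demand = substrate oxidised − cell-mass equivalent = 230.2 − 1.42 × 40.53 = 172.7 kg O₂/d.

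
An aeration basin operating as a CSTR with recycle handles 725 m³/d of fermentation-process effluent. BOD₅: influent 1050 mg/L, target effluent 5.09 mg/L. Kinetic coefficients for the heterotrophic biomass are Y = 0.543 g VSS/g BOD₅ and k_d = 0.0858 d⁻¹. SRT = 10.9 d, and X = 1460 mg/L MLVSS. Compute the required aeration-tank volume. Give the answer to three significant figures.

From the SRT design equation V = Y Q (S₀−S) θ_c / [X (1 + k_d θ_c)] = 0.543 × 725 × (1050 − 5.09) × 10.9 / [1460 × (1 + 0.0858 × 10.9)] = 4.48×10^6 / 2825 = 1587 m³.

V ≈ 1590 m³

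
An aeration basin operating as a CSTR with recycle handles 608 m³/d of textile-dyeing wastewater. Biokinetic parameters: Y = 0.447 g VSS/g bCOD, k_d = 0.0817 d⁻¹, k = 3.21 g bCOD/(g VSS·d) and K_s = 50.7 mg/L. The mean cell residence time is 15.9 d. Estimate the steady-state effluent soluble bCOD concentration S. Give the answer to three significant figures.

S ≈ 5.68 mg/L

For a completely mixed reactor with recycle the Lawrence–McCarty relation gives S = K_s·(1 + k_d·θ_c) / [θ_c·(Y·k − k_d) − 1] = 50.7 × (1 + 0.0817 × 15.9) / [15.9 × (0.447 × 3.21 − 0.0817) − 1] = 116.6 / 20.52 = 5.682 mg/L.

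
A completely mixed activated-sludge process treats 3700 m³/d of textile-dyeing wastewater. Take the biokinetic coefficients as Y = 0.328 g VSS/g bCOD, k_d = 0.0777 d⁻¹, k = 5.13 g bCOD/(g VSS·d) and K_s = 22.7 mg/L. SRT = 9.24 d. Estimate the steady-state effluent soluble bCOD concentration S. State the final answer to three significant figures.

From the Monod/SRT balance for a CMAS, S = K_s·(1+k_d θ_c)/[θ_c·(Y k − k_d) − 1] = 22.7 × (1 + 0.0777 × 9.24) / [9.24 × (0.328 × 5.13 − 0.0777) − 1] = 39.00 / 13.83 = 2.820 mg/L.

S ≈ 2.82 mg/L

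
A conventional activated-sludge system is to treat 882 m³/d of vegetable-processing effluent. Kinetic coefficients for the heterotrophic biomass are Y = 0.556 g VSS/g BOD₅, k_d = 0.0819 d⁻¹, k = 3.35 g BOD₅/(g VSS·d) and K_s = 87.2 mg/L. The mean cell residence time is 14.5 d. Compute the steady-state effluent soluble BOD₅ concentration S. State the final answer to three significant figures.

From the Monod/SRT balance for a CMAS, S = K_s·(1+k_d θ_c)/[θ_c·(Y k − k_d) − 1] = 87.2 × (1 + 0.0819 × 14.5) / [14.5 × (0.556 × 3.35 − 0.0819) − 1] = 190.8 / 24.82 = 7.685 mg/L.

S ≈ 7.69 mg/L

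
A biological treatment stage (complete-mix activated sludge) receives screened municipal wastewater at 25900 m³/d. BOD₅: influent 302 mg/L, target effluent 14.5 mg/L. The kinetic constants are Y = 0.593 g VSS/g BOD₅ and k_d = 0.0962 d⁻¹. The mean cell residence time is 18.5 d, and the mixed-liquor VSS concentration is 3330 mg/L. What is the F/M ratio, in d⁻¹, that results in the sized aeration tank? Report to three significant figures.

F/M ≈ 0.266 d⁻¹

Steady-state biomass mass balance: V·X·(1 + k_d·θ_c) = Y·Q·(S₀ − S)·θ_c, so V = 0.593 × 25900 × (302 − 14.5) × 18.5 / [3330 × (1 + 0.0962 × 18.5)] = 8.17×10^7 / 9256 = 8825 m³.
F/M = applied load / biomass = Q·S₀/(V·X) = 25900 × 302 / (8825 × 3330) = 0.2662 d⁻¹.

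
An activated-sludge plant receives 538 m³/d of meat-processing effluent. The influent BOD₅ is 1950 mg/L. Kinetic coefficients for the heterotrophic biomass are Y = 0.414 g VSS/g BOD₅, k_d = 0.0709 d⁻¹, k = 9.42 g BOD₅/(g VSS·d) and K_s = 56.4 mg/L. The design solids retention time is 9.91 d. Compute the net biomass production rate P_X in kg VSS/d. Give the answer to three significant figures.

Effluent substrate depends only on kinetics and SRT: S = K_s(1 + k_d θ_c) / [θ_c(Yk − k_d) − 1] = 56.4 × (1 + 0.0709 × 9.91) / [9.91 × (0.414 × 9.42 − 0.0709) − 1] = 96.03 / 36.95 = 2.599 mg/L.
Observed yield with endogenous decay: Y_obs = Y / (1 + k_d·θ_c) = 0.414 / (1 + 0.0709 × 9.91) = 0.414 / 1.703 = 0.2432 g VSS/g BOD₅.
Q·(S₀ − S) = 538 × (1950 − 2.60) × 10⁻³ = 1048 kg/d removed.
Net biomass production P_X = Y_obs × Q·(S₀ − S) = 0.2432 × 1048 = 254.8 kg VSS/d.

P_X ≈ 255 kg VSS/d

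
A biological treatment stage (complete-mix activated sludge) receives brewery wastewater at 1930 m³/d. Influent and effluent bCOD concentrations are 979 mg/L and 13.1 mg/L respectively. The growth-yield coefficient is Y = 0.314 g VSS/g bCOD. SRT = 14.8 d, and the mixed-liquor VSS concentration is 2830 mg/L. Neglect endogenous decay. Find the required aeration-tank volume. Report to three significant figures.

V ≈ 3060 m³

With k_d = 0 the design equation reduces to V = Y Q (S₀−S) θ_c / X = 0.314 × 1930 × (979 − 13.1) × 14.8 / 2830 = 3061 m³.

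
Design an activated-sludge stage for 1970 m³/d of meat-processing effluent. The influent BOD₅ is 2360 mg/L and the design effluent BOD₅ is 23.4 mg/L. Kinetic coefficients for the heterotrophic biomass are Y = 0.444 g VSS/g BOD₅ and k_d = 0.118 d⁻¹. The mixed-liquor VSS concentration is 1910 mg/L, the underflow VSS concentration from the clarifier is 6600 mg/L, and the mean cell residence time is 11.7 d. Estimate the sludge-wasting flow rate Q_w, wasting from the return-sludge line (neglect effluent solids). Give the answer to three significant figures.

Q_w ≈ 130 m³/d

From the SRT design equation V = Y Q (S₀−S) θ_c / [X (1 + k_d θ_c)] = 0.444 × 1970 × (2360 − 23.4) × 11.7 / [1910 × (1 + 0.118 × 11.7)] = 2.39×10^7 / 4547 = 5259 m³.
θ_c = V·X/(Q_w·X_r) when wasting from the recycle, so Q_w = V·X/(θ_c·X_r) = 5259 × 1910 / (11.7 × 6600) = 130.1 m³/d.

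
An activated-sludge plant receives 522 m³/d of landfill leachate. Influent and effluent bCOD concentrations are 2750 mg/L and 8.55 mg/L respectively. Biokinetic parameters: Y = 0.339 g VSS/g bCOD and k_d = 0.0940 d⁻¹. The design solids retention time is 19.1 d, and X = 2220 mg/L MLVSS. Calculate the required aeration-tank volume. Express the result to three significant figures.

Steady-state biomass mass balance: V·X·(1 + k_d·θ_c) = Y·Q·(S₀ − S)·θ_c, so V = 0.339 × 522 × (2750 − 8.55) × 19.1 / [2220 × (1 + 0.0940 × 19.1)] = 9.27×10^6 / 6206 = 1493 m³.

V ≈ 1490 m³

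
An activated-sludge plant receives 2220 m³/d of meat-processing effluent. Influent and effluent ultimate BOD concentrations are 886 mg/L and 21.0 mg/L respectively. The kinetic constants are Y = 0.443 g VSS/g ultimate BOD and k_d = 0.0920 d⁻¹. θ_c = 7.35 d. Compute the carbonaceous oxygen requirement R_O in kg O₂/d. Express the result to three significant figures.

R_O ≈ 1200 kg O₂/d

Observed yield with endogenous decay: Y_obs = Y / (1 + k_d·θ_c) = 0.443 / (1 + 0.0920 × 7.35) = 0.443 / 1.676 = 0.2643 g VSS/g ultimate BOD.
ΔS = 886 − 21.0 = 865.0 mg/L, so the substrate removal rate is 2220 × 865.0/1000 = 1920 kg ultimate BOD/d.
Biomass synthesised: P_X = Y_obs × 1920 = 507.5 kg VSS/d.
R_O = Q·(S₀ − S) − 1.42·P_X = 1920 − 1.42 × 507.5 = 1200 kg O₂/d.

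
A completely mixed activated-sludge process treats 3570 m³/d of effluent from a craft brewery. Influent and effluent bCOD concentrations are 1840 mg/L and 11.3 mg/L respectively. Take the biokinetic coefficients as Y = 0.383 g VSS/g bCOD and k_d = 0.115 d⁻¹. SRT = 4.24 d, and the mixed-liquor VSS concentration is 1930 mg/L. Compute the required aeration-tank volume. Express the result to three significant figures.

Steady-state biomass mass balance: V·X·(1 + k_d·θ_c) = Y·Q·(S₀ − S)·θ_c, so V = 0.383 × 3570 × (1840 − 11.3) × 4.24 / [1930 × (1 + 0.115 × 4.24)] = 1.06×10^7 / 2871 = 3693 m³.

V ≈ 3690 m³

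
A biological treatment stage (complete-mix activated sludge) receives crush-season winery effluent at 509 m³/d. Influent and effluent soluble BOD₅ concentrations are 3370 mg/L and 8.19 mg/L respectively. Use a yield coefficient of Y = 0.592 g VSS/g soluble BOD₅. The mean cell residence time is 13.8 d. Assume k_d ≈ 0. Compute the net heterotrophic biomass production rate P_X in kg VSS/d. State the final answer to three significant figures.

No decay correction is needed, so Y_obs = Y = 0.592.
Mass of soluble BOD₅ removed per day: Q(S₀ − S) = 509 × 3362 g/m³ = 1711 kg/d.
Biomass produced: P_X = Y_obs·Q·ΔS = 0.5920 × 1711 ≈ 1013 kg VSS/d.

P_X ≈ 1010 kg VSS/d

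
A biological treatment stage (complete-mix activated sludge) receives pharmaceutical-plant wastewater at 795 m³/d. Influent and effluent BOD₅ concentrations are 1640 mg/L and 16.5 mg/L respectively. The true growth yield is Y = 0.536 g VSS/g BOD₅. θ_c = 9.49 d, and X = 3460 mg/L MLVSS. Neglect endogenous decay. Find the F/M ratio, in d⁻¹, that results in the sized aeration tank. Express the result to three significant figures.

V·X = Y·Q·ΔS·θ_c gives V = 0.536 × 795 × (1640 − 16.5) × 9.49 / 3460 = 1897 m³.
F/M = applied load / biomass = Q·S₀/(V·X) = 795 × 1640 / (1897 × 3460) = 0.1986 d⁻¹.

F/M ≈ 0.199 d⁻¹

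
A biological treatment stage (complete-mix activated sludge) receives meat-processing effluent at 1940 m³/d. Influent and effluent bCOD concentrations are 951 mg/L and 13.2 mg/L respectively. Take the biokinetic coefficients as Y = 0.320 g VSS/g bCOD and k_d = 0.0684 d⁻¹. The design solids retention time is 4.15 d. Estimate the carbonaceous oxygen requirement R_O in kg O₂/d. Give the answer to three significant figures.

Observed yield with endogenous decay: Y_obs = Y / (1 + k_d·θ_c) = 0.320 / (1 + 0.0684 × 4.15) = 0.320 / 1.284 = 0.2492 g VSS/g bCOD.
Substrate removed = Q·(S₀ − S) = 1940 m³/d × (951 − 13.2) g/m³ = 1.82×10^6 g/d = 1819 kg/d.
Net sludge production P_X = 0.2492 × 1819 = 453.5 kg VSS/d.
Carbonaceous O₂ demand = substrate oxidised − cell-mass equivalent = 1819 − 1.42 × 453.5 = 1175 kg O₂/d.

R_O ≈ 1180 kg O₂/d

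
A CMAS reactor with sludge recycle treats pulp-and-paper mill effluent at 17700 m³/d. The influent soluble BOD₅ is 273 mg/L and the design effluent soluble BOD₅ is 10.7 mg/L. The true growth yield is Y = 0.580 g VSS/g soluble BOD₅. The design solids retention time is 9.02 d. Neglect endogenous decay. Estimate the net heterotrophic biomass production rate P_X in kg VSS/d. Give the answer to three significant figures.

Since k_d ≈ 0, Y_obs = Y = 0.580 g VSS/g soluble BOD₅.
Substrate removed = Q·(S₀ − S) = 17700 m³/d × (273 − 10.7) g/m³ = 4.64×10^6 g/d = 4643 kg/d.
Net biomass production P_X = Y_obs × Q·(S₀ − S) = 0.5800 × 4643 = 2693 kg VSS/d.

P_X ≈ 2690 kg VSS/d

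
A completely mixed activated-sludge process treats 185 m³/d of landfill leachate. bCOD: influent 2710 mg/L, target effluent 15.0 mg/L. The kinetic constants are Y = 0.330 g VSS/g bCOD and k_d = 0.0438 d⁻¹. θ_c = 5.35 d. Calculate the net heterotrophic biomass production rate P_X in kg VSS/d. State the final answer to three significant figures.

The observed yield is Y_obs = Y/(1 + k_d·θ_c) = 0.330 / (1 + 0.0438 × 5.35) = 0.330 / 1.234 = 0.2674 g VSS per g bCOD removed.
Substrate removed = Q·(S₀ − S) = 185 m³/d × (2710 − 15.0) g/m³ = 4.99×10^5 g/d = 498.6 kg/d.
So the net sludge growth is P_X = 0.2674 × 498.6 = 133.3 kg VSS/d.

P_X ≈ 133 kg VSS/d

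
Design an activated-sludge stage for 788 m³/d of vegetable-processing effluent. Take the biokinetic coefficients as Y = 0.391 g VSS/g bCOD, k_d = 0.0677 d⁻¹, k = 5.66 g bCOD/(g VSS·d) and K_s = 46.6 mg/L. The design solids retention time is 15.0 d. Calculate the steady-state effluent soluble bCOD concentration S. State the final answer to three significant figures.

S ≈ 3.01 mg/L

From the Monod/SRT balance for a CMAS, S = K_s·(1+k_d θ_c)/[θ_c·(Y k − k_d) − 1] = 46.6 × (1 + 0.0677 × 15.0) / [15.0 × (0.391 × 5.66 − 0.0677) − 1] = 93.92 / 31.18 = 3.012 mg/L.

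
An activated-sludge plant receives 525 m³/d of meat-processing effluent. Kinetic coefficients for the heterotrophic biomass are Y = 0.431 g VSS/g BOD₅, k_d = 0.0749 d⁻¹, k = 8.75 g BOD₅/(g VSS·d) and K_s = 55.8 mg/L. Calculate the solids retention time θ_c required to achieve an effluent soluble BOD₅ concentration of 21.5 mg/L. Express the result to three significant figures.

From 1/θ_c = Y·k·S/(K_s + S) − k_d: Y·k·S/(K_s+S) = 0.431 × 8.75 × 21.5 / (55.8 + 21.5) = 1.049 d⁻¹.
1/θ_c = 1.049 − 0.0749 = 0.9740 d⁻¹, so θ_c = 1.027 d.

θ_c ≈ 1.03 d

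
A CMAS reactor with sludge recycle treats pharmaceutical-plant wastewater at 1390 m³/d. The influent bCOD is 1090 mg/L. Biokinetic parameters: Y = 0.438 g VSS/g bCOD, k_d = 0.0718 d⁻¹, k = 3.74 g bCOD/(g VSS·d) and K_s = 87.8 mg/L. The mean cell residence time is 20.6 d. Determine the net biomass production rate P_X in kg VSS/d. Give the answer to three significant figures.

P_X ≈ 266 kg VSS/d

Effluent substrate depends only on kinetics and SRT: S = K_s(1 + k_d θ_c) / [θ_c(Yk − k_d) − 1] = 87.8 × (1 + 0.0718 × 20.6) / [20.6 × (0.438 × 3.74 − 0.0718) − 1] = 217.7 / 31.27 = 6.962 mg/L.
Observed yield with endogenous decay: Y_obs = Y / (1 + k_d·θ_c) = 0.438 / (1 + 0.0718 × 20.6) = 0.438 / 2.479 = 0.1767 g VSS/g bCOD.
ΔS = 1090 − 6.96 = 1083 mg/L, so the substrate removal rate is 1390 × 1083/1000 = 1505 kg bCOD/d.
Net biomass production P_X = Y_obs × Q·(S₀ − S) = 0.1767 × 1505 = 266.0 kg VSS/d.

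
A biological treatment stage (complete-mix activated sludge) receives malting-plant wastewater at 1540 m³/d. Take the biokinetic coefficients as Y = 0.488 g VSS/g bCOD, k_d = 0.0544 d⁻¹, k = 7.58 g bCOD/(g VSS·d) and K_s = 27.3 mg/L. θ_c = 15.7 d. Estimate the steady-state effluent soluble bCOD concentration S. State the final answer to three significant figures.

S ≈ 0.900 mg/L

For a completely mixed reactor with recycle the Lawrence–McCarty relation gives S = K_s·(1 + k_d·θ_c) / [θ_c·(Y·k − k_d) − 1] = 27.3 × (1 + 0.0544 × 15.7) / [15.7 × (0.488 × 7.58 − 0.0544) − 1] = 50.62 / 56.22 = 0.9003 mg/L.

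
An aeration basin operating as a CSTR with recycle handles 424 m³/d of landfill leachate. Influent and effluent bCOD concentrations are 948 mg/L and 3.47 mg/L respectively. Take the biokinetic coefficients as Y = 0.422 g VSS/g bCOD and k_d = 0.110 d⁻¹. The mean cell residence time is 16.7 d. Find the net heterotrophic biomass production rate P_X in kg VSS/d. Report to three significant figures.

Observed yield with endogenous decay: Y_obs = Y / (1 + k_d·θ_c) = 0.422 / (1 + 0.110 × 16.7) = 0.422 / 2.837 = 0.1487 g VSS/g bCOD.
Q·(S₀ − S) = 424 × (948 − 3.47) × 10⁻³ = 400.5 kg/d removed.
Biomass produced: P_X = Y_obs·Q·ΔS = 0.1487 × 400.5 ≈ 59.57 kg VSS/d.

P_X ≈ 59.6 kg VSS/d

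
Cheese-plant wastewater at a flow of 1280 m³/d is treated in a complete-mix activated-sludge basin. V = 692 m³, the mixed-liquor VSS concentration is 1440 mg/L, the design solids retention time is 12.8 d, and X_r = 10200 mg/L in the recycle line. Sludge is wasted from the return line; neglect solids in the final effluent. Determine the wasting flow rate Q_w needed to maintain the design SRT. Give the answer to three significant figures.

θ_c = V·X/(Q_w·X_r) when wasting from the recycle, so Q_w = V·X/(θ_c·X_r) = 692.0 × 1440 / (12.8 × 10200) = 7.632 m³/d.

Q_w ≈ 7.63 m³/d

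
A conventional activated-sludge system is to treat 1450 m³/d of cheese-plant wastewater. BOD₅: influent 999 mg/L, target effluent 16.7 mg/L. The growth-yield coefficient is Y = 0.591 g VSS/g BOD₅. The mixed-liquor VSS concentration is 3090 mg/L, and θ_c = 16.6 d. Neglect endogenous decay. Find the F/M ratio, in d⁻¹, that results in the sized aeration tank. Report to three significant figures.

Biomass mass balance (decay neglected): V·X = Y·Q·(S₀ − S)·θ_c, so V = 0.591 × 1450 × (999 − 16.7) × 16.6 / 3090 = 4522 m³.
F/M = Q·S₀ / (V·X) = 1450 × 999 / (4522 × 3090) = 0.1037 g BOD₅·(g VSS·d)⁻¹.

F/M ≈ 0.104 d⁻¹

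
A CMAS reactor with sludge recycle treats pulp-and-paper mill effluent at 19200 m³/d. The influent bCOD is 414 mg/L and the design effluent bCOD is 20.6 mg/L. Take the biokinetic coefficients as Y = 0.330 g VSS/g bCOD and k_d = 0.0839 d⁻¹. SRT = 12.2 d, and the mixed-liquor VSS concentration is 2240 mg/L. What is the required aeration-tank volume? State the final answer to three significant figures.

V ≈ 6710 m³

Steady-state biomass mass balance: V·X·(1 + k_d·θ_c) = Y·Q·(S₀ − S)·θ_c, so V = 0.330 × 19200 × (414 − 20.6) × 12.2 / [2240 × (1 + 0.0839 × 12.2)] = 3.04×10^7 / 4533 = 6709 m³.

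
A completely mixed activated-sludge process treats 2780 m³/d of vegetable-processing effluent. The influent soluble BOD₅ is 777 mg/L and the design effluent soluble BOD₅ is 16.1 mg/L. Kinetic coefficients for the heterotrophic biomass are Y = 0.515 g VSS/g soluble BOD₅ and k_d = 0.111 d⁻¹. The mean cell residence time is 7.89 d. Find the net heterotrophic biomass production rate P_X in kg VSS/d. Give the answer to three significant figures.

Correct the yield for decay: Y_obs = Y/(1 + k_d θ_c) = 0.515 / (1 + 0.111 × 7.89) = 0.515 / 1.876 = 0.2746.
Mass of soluble BOD₅ removed per day: Q(S₀ − S) = 2780 × 760.9 g/m³ = 2115 kg/d.
So the net sludge growth is P_X = 0.2746 × 2115 = 580.8 kg VSS/d.

P_X ≈ 581 kg VSS/d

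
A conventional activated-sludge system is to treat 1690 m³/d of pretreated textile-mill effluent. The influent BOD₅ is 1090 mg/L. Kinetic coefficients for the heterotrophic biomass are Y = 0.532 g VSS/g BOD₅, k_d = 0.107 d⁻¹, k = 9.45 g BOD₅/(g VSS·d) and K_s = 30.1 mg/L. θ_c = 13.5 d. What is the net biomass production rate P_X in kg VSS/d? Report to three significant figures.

Effluent substrate depends only on kinetics and SRT: S = K_s(1 + k_d θ_c) / [θ_c(Yk − k_d) − 1] = 30.1 × (1 + 0.107 × 13.5) / [13.5 × (0.532 × 9.45 − 0.107) − 1] = 73.58 / 65.43 = 1.125 mg/L.
Observed yield with endogenous decay: Y_obs = Y / (1 + k_d·θ_c) = 0.532 / (1 + 0.107 × 13.5) = 0.532 / 2.444 = 0.2176 g VSS/g BOD₅.
ΔS = 1090 − 1.12 = 1089 mg/L, so the substrate removal rate is 1690 × 1089/1000 = 1840 kg BOD₅/d.
P_X = Y_obs · Q(S₀ − S) = 0.2176 × 1840 = 400.5 kg VSS/d.

P_X ≈ 400 kg VSS/d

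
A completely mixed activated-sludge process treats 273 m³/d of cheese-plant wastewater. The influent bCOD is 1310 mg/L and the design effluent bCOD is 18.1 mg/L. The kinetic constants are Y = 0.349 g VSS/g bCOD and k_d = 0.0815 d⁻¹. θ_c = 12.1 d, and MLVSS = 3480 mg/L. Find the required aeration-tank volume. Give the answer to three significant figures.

V ≈ 215 m³

Rearranging the biomass balance for a CMAS with decay, V = Y·Q·ΔS·θ_c / [X·(1+k_d θ_c)] = 0.349 × 273 × (1310 − 18.1) × 12.1 / [3480 × (1 + 0.0815 × 12.1)] = 1.49×10^6 / 6912 = 215.5 m³.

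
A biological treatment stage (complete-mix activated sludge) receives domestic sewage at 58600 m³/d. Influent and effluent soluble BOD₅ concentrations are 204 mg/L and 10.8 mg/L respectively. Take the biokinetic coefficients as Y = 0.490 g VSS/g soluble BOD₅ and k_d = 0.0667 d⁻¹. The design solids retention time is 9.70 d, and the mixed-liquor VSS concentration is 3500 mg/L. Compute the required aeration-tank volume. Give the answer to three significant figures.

V ≈ 9330 m³

Steady-state biomass mass balance: V·X·(1 + k_d·θ_c) = Y·Q·(S₀ − S)·θ_c, so V = 0.490 × 58600 × (204 − 10.8) × 9.70 / [3500 × (1 + 0.0667 × 9.70)] = 5.38×10^7 / 5764 = 9335 m³.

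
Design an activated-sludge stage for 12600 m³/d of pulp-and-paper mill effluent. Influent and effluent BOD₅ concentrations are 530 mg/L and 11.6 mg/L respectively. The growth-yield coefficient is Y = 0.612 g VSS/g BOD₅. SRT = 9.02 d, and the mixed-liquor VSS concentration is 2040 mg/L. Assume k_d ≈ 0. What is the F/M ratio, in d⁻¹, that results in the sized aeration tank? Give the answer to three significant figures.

F/M ≈ 0.185 d⁻¹

With k_d = 0 the design equation reduces to V = Y Q (S₀−S) θ_c / X = 0.612 × 12600 × (530 − 11.6) × 9.02 / 2040 = 17675 m³.
Food-to-microorganism ratio F/M = Q S₀ / (V X) = 12600 × 530 / (17675 × 2040) = 0.1852 d⁻¹.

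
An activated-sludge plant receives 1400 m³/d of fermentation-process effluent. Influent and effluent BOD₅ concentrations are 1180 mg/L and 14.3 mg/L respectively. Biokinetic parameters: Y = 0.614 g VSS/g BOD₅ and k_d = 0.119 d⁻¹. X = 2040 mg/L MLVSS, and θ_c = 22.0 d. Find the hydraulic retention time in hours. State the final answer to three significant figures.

τ ≈ 51.2 h

From the SRT design equation V = Y Q (S₀−S) θ_c / [X (1 + k_d θ_c)] = 0.614 × 1400 × (1180 − 14.3) × 22.0 / [2040 × (1 + 0.119 × 22.0)] = 2.2×10^7 / 7381 = 2987 m³.
HRT = V/Q = 2987 m³ / 1400 m³·d⁻¹ = 2.133 d × 24 = 51.20 h.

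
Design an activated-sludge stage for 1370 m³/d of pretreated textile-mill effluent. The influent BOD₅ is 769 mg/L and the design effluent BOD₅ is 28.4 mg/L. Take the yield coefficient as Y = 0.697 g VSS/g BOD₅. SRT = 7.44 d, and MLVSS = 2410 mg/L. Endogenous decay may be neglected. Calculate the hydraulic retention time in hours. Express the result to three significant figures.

V·X = Y·Q·ΔS·θ_c gives V = 0.697 × 1370 × (769 − 28.4) × 7.44 / 2410 = 2183 m³.
Hydraulic retention time τ = V/Q = 2183 / 1370 = 1.594 d = 38.25 h.

τ ≈ 38.2 h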